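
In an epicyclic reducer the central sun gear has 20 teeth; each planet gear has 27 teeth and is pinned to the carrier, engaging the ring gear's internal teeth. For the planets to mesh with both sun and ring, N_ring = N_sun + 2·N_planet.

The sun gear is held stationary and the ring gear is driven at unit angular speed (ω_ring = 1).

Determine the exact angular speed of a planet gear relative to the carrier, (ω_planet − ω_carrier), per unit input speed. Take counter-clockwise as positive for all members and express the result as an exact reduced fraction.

N_ring = 20 + 2·27 = 74
20(ω_s−ω_c) = −74(ω_r−ω_c),  ω_s=0, ω_r=1
20(0−ω_c) = −74(1−ω_c)  ⇒  94ω_c = 74  ⇒  ω_c = 37/47
sun–planet: 20·(0−37/47) = −27·(ω_p−ω_c)  ⇒  ω_p−ω_c = −(20/27)·(-37/47) = 740/1269

740/1269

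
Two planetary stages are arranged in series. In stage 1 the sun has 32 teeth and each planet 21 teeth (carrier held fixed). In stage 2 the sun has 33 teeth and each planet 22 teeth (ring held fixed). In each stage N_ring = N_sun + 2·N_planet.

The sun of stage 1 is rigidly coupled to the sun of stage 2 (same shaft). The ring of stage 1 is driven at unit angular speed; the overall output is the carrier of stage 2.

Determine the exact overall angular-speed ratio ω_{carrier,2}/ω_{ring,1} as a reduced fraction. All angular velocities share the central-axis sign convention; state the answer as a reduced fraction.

Stage 1: N_ring = 32 + 2·21 = 74
Stage 1: 32(ω_s−ω_c) = −74(ω_r−ω_c),  ω_c=0, ω_r=1
Stage 1: ω_s = 0 − (74/32)(1−0) = -37/16
  ⇒ ω_s¹/ω_r¹ = -37/16
Stage 2: N_ring = 33 + 2·22 = 77
Stage 2: 33(ω_s−ω_c) = −77(ω_r−ω_c),  ω_r=0, ω_s=1
Stage 2: 33(1−ω_c) = −77(0−ω_c)  ⇒  110ω_c = 33  ⇒  ω_c = 3/10
  ⇒ ω_c²/ω_s² = 3/10
Coupling ω_s² = ω_s¹ ⇒ overall = -37/16 × 3/10 = -111/160

-111/160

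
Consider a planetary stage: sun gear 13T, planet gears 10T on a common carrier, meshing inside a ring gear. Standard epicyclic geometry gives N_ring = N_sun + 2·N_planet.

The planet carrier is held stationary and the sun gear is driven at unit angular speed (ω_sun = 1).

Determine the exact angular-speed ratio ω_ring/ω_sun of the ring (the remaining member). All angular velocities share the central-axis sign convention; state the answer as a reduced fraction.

N_ring = 13 + 2·10 = 33
13(ω_s−ω_c) = −33(ω_r−ω_c),  ω_c=0, ω_s=1
ω_r = 0 − (13/33)(1−0) = -13/33
ω_r/ω_s = -13/33

-13/33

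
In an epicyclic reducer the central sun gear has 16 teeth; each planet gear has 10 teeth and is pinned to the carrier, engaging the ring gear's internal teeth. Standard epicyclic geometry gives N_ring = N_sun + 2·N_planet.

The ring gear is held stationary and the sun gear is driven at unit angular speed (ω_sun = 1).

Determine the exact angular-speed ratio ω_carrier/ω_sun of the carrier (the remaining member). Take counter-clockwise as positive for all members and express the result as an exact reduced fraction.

N_ring = 16 + 2·10 = 36
16(ω_s−ω_c) = −36(ω_r−ω_c),  ω_r=0, ω_s=1
16(1−ω_c) = −36(0−ω_c)  ⇒  52ω_c = 16  ⇒  ω_c = 4/13
ω_c/ω_s = 4/13

4/13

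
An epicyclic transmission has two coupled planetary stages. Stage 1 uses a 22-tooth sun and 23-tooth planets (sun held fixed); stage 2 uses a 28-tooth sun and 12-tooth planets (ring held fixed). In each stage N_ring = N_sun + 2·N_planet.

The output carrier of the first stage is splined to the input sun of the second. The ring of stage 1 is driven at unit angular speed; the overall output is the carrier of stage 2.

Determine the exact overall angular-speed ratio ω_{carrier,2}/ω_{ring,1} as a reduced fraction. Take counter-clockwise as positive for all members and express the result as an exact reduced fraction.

Stage 1: N_ring = 22 + 2·23 = 68
Stage 1: 22(ω_s−ω_c) = −68(ω_r−ω_c),  ω_s=0, ω_r=1
Stage 1: 22(0−ω_c) = −68(1−ω_c)  ⇒  90ω_c = 68  ⇒  ω_c = 34/45
  ⇒ ω_c¹/ω_r¹ = 34/45
Stage 2: N_ring = 28 + 2·12 = 52
Stage 2: 28(ω_s−ω_c) = −52(ω_r−ω_c),  ω_r=0, ω_s=1
Stage 2: 28(1−ω_c) = −52(0−ω_c)  ⇒  80ω_c = 28  ⇒  ω_c = 7/20
  ⇒ ω_c²/ω_s² = 7/20
Coupling ω_s² = ω_c¹ ⇒ overall = 34/45 × 7/20 = 119/450

119/450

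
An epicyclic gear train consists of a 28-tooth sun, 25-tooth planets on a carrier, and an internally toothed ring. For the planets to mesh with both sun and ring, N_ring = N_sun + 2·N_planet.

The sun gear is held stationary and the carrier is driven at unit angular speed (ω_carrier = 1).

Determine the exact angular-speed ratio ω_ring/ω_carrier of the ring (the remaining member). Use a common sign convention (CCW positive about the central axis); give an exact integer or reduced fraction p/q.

N_ring = 28 + 2·25 = 78
28(ω_s−ω_c) = −78(ω_r−ω_c),  ω_s=0, ω_c=1
ω_r = 1 − (28/78)(0−1) = 53/39
ω_r/ω_c = 53/39

53/39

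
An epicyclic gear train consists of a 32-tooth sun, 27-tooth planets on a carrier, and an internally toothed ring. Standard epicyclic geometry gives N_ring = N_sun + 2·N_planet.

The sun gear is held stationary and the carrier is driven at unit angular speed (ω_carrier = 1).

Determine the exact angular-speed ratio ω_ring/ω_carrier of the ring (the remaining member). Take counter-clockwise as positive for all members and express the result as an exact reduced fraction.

N_ring = 32 + 2·27 = 86
32(ω_s−ω_c) = −86(ω_r−ω_c),  ω_s=0, ω_c=1
ω_r = 1 − (32/86)(0−1) = 59/43
ω_r/ω_c = 59/43

59/43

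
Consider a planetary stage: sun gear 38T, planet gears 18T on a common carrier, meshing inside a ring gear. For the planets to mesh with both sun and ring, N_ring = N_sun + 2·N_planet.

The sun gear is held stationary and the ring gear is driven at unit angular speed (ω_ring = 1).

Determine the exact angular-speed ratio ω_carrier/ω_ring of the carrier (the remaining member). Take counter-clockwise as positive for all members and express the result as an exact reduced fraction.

N_ring = 38 + 2·18 = 74
38(ω_s−ω_c) = −74(ω_r−ω_c),  ω_s=0, ω_r=1
38(0−ω_c) = −74(1−ω_c)  ⇒  112ω_c = 74  ⇒  ω_c = 37/56
ω_c/ω_r = 37/56

37/56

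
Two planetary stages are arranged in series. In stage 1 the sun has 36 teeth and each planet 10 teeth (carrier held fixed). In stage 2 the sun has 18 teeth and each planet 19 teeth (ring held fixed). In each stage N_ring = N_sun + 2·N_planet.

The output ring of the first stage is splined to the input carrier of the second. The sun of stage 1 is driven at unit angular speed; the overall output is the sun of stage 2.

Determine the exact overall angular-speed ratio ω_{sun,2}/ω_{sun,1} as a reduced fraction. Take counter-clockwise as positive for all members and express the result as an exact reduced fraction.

-37/14

Stage 1: N_ring = 36 + 2·10 = 56
Stage 1: 36(ω_s−ω_c) = −56(ω_r−ω_c),  ω_c=0, ω_s=1
Stage 1: ω_r = 0 − (36/56)(1−0) = -9/14
  ⇒ ω_r¹/ω_s¹ = -9/14
Stage 2: N_ring = 18 + 2·19 = 56
Stage 2: 18(ω_s−ω_c) = −56(ω_r−ω_c),  ω_r=0, ω_c=1
Stage 2: ω_s = 1 − (56/18)(0−1) = 37/9
  ⇒ ω_s²/ω_c² = 37/9
Coupling ω_c² = ω_r¹ ⇒ overall = -9/14 × 37/9 = -37/14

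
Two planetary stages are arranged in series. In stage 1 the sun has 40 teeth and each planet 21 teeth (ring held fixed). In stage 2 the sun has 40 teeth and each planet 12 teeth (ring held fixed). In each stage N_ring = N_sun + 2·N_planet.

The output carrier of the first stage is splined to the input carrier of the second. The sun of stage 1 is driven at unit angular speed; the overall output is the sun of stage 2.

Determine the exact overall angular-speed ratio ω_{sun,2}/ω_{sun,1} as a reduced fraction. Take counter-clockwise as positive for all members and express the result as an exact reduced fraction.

52/61

Stage 1: N_ring = 40 + 2·21 = 82
Stage 1: 40(ω_s−ω_c) = −82(ω_r−ω_c),  ω_r=0, ω_s=1
Stage 1: 40(1−ω_c) = −82(0−ω_c)  ⇒  122ω_c = 40  ⇒  ω_c = 20/61
  ⇒ ω_c¹/ω_s¹ = 20/61
Stage 2: N_ring = 40 + 2·12 = 64
Stage 2: 40(ω_s−ω_c) = −64(ω_r−ω_c),  ω_r=0, ω_c=1
Stage 2: ω_s = 1 − (64/40)(0−1) = 13/5
  ⇒ ω_s²/ω_c² = 13/5
Coupling ω_c² = ω_c¹ ⇒ overall = 20/61 × 13/5 = 52/61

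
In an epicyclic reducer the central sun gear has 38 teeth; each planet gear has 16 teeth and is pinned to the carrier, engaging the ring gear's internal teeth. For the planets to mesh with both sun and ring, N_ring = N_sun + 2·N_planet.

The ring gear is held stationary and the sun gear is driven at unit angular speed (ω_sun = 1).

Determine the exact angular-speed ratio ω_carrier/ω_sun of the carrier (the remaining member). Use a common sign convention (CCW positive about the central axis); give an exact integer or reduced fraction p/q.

N_ring = 38 + 2·16 = 70
38(ω_s−ω_c) = −70(ω_r−ω_c),  ω_r=0, ω_s=1
38(1−ω_c) = −70(0−ω_c)  ⇒  108ω_c = 38  ⇒  ω_c = 19/54
ω_c/ω_s = 19/54

19/54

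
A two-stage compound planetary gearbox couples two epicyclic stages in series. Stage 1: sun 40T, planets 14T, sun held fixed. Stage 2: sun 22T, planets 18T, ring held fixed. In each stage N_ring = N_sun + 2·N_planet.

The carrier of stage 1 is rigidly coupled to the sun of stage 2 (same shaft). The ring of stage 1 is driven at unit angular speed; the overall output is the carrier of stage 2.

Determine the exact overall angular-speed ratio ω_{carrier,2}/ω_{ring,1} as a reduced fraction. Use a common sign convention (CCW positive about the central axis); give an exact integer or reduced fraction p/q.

Stage 1: N_ring = 40 + 2·14 = 68
Stage 1: 40(ω_s−ω_c) = −68(ω_r−ω_c),  ω_s=0, ω_r=1
Stage 1: 40(0−ω_c) = −68(1−ω_c)  ⇒  108ω_c = 68  ⇒  ω_c = 17/27
  ⇒ ω_c¹/ω_r¹ = 17/27
Stage 2: N_ring = 22 + 2·18 = 58
Stage 2: 22(ω_s−ω_c) = −58(ω_r−ω_c),  ω_r=0, ω_s=1
Stage 2: 22(1−ω_c) = −58(0−ω_c)  ⇒  80ω_c = 22  ⇒  ω_c = 11/40
  ⇒ ω_c²/ω_s² = 11/40
Coupling ω_s² = ω_c¹ ⇒ overall = 17/27 × 11/40 = 187/1080

187/1080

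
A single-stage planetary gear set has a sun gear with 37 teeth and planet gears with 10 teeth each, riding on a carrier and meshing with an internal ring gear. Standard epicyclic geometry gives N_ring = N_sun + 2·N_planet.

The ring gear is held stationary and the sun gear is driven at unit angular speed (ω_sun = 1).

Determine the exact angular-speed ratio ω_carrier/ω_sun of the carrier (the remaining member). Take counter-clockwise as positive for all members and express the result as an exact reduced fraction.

37/94

N_ring = 37 + 2·10 = 57
37(ω_s−ω_c) = −57(ω_r−ω_c),  ω_r=0, ω_s=1
37(1−ω_c) = −57(0−ω_c)  ⇒  94ω_c = 37  ⇒  ω_c = 37/94
ω_c/ω_s = 37/94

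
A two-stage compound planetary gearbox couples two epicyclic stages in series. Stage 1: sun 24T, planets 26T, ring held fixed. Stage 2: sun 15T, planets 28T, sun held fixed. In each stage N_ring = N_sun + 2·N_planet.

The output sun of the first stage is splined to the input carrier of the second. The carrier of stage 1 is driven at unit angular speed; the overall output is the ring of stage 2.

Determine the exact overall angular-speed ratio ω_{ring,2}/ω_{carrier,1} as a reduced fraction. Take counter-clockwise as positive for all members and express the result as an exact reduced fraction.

1075/213

Stage 1: N_ring = 24 + 2·26 = 76
Stage 1: 24(ω_s−ω_c) = −76(ω_r−ω_c),  ω_r=0, ω_c=1
Stage 1: ω_s = 1 − (76/24)(0−1) = 25/6
  ⇒ ω_s¹/ω_c¹ = 25/6
Stage 2: N_ring = 15 + 2·28 = 71
Stage 2: 15(ω_s−ω_c) = −71(ω_r−ω_c),  ω_s=0, ω_c=1
Stage 2: ω_r = 1 − (15/71)(0−1) = 86/71
  ⇒ ω_r²/ω_c² = 86/71
Coupling ω_c² = ω_s¹ ⇒ overall = 25/6 × 86/71 = 1075/213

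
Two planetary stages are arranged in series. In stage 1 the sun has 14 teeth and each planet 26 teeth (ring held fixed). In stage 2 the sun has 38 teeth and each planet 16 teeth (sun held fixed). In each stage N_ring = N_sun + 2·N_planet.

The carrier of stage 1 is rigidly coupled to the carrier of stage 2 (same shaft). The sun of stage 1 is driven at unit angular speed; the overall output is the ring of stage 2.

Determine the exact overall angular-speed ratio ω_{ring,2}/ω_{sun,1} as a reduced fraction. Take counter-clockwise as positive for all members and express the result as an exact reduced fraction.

27/100

Stage 1: N_ring = 14 + 2·26 = 66
Stage 1: 14(ω_s−ω_c) = −66(ω_r−ω_c),  ω_r=0, ω_s=1
Stage 1: 14(1−ω_c) = −66(0−ω_c)  ⇒  80ω_c = 14  ⇒  ω_c = 7/40
  ⇒ ω_c¹/ω_s¹ = 7/40
Stage 2: N_ring = 38 + 2·16 = 70
Stage 2: 38(ω_s−ω_c) = −70(ω_r−ω_c),  ω_s=0, ω_c=1
Stage 2: ω_r = 1 − (38/70)(0−1) = 54/35
  ⇒ ω_r²/ω_c² = 54/35
Coupling ω_c² = ω_c¹ ⇒ overall = 7/40 × 54/35 = 27/100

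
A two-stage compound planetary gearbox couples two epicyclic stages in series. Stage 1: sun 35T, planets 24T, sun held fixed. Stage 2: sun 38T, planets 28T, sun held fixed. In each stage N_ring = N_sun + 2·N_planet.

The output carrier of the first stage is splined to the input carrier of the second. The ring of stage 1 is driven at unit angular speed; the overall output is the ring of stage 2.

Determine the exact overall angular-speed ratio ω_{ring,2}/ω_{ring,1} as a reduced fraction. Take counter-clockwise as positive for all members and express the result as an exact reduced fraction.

2739/2773

Stage 1: N_ring = 35 + 2·24 = 83
Stage 1: 35(ω_s−ω_c) = −83(ω_r−ω_c),  ω_s=0, ω_r=1
Stage 1: 35(0−ω_c) = −83(1−ω_c)  ⇒  118ω_c = 83  ⇒  ω_c = 83/118
  ⇒ ω_c¹/ω_r¹ = 83/118
Stage 2: N_ring = 38 + 2·28 = 94
Stage 2: 38(ω_s−ω_c) = −94(ω_r−ω_c),  ω_s=0, ω_c=1
Stage 2: ω_r = 1 − (38/94)(0−1) = 66/47
  ⇒ ω_r²/ω_c² = 66/47
Coupling ω_c² = ω_c¹ ⇒ overall = 83/118 × 66/47 = 2739/2773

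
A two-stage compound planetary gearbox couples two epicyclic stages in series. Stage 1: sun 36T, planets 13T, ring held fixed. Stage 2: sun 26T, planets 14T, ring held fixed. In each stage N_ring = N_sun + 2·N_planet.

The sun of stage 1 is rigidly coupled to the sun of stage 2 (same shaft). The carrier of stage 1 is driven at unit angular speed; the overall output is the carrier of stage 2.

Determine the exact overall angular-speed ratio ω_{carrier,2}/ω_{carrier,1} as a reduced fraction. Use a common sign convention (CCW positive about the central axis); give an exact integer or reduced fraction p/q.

Stage 1: N_ring = 36 + 2·13 = 62
Stage 1: 36(ω_s−ω_c) = −62(ω_r−ω_c),  ω_r=0, ω_c=1
Stage 1: ω_s = 1 − (62/36)(0−1) = 49/18
  ⇒ ω_s¹/ω_c¹ = 49/18
Stage 2: N_ring = 26 + 2·14 = 54
Stage 2: 26(ω_s−ω_c) = −54(ω_r−ω_c),  ω_r=0, ω_s=1
Stage 2: 26(1−ω_c) = −54(0−ω_c)  ⇒  80ω_c = 26  ⇒  ω_c = 13/40
  ⇒ ω_c²/ω_s² = 13/40
Coupling ω_s² = ω_s¹ ⇒ overall = 49/18 × 13/40 = 637/720

637/720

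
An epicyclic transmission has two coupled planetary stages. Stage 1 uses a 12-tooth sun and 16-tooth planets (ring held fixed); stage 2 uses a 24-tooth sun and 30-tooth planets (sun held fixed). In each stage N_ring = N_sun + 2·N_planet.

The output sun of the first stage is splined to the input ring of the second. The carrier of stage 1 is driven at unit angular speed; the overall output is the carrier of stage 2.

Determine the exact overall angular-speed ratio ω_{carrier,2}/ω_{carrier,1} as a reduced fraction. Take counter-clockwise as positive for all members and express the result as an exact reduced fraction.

98/27

Stage 1: N_ring = 12 + 2·16 = 44
Stage 1: 12(ω_s−ω_c) = −44(ω_r−ω_c),  ω_r=0, ω_c=1
Stage 1: ω_s = 1 − (44/12)(0−1) = 14/3
  ⇒ ω_s¹/ω_c¹ = 14/3
Stage 2: N_ring = 24 + 2·30 = 84
Stage 2: 24(ω_s−ω_c) = −84(ω_r−ω_c),  ω_s=0, ω_r=1
Stage 2: 24(0−ω_c) = −84(1−ω_c)  ⇒  108ω_c = 84  ⇒  ω_c = 7/9
  ⇒ ω_c²/ω_r² = 7/9
Coupling ω_r² = ω_s¹ ⇒ overall = 14/3 × 7/9 = 98/27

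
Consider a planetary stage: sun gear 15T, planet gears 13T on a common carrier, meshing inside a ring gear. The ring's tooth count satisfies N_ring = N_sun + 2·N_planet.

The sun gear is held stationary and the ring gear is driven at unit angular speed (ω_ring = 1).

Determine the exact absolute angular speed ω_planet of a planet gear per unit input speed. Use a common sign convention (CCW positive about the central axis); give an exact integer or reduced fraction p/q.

41/26

N_ring = 15 + 2·13 = 41
15(ω_s−ω_c) = −41(ω_r−ω_c),  ω_s=0, ω_r=1
15(0−ω_c) = −41(1−ω_c)  ⇒  56ω_c = 41  ⇒  ω_c = 41/56
sun–planet: 15·(0−41/56) = −13·(ω_p−ω_c)  ⇒  ω_p−ω_c = −(15/13)·(-41/56) = 615/728
ω_p = 41/56 + 615/728 = 41/26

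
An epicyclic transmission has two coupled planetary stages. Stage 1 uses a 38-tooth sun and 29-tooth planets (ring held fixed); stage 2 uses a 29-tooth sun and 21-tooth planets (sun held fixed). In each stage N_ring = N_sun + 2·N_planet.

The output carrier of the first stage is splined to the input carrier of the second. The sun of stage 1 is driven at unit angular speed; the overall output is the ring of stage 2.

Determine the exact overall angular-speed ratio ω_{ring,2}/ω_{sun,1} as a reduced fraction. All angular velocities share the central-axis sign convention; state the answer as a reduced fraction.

Stage 1: N_ring = 38 + 2·29 = 96
Stage 1: 38(ω_s−ω_c) = −96(ω_r−ω_c),  ω_r=0, ω_s=1
Stage 1: 38(1−ω_c) = −96(0−ω_c)  ⇒  134ω_c = 38  ⇒  ω_c = 19/67
  ⇒ ω_c¹/ω_s¹ = 19/67
Stage 2: N_ring = 29 + 2·21 = 71
Stage 2: 29(ω_s−ω_c) = −71(ω_r−ω_c),  ω_s=0, ω_c=1
Stage 2: ω_r = 1 − (29/71)(0−1) = 100/71
  ⇒ ω_r²/ω_c² = 100/71
Coupling ω_c² = ω_c¹ ⇒ overall = 19/67 × 100/71 = 1900/4757

1900/4757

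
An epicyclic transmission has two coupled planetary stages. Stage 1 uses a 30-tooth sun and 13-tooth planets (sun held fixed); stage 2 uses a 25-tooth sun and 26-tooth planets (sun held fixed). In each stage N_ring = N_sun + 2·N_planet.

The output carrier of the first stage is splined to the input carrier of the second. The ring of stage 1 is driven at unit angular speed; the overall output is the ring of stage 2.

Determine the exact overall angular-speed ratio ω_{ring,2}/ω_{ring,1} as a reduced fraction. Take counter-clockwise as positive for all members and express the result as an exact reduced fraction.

408/473

Stage 1: N_ring = 30 + 2·13 = 56
Stage 1: 30(ω_s−ω_c) = −56(ω_r−ω_c),  ω_s=0, ω_r=1
Stage 1: 30(0−ω_c) = −56(1−ω_c)  ⇒  86ω_c = 56  ⇒  ω_c = 28/43
  ⇒ ω_c¹/ω_r¹ = 28/43
Stage 2: N_ring = 25 + 2·26 = 77
Stage 2: 25(ω_s−ω_c) = −77(ω_r−ω_c),  ω_s=0, ω_c=1
Stage 2: ω_r = 1 − (25/77)(0−1) = 102/77
  ⇒ ω_r²/ω_c² = 102/77
Coupling ω_c² = ω_c¹ ⇒ overall = 28/43 × 102/77 = 408/473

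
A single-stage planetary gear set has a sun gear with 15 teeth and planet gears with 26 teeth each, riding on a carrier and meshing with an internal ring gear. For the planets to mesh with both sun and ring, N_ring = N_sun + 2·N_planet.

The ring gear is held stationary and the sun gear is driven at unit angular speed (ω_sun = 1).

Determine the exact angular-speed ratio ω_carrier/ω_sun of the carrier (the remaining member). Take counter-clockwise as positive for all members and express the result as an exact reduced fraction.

15/82

N_ring = 15 + 2·26 = 67
15(ω_s−ω_c) = −67(ω_r−ω_c),  ω_r=0, ω_s=1
15(1−ω_c) = −67(0−ω_c)  ⇒  82ω_c = 15  ⇒  ω_c = 15/82
ω_c/ω_s = 15/82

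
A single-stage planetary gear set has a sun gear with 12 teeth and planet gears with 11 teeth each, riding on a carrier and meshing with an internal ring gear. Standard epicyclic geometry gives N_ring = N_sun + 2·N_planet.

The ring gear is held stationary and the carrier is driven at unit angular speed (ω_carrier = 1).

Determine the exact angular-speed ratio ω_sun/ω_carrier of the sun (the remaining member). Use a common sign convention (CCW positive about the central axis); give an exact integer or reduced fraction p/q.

23/6

N_ring = 12 + 2·11 = 34
12(ω_s−ω_c) = −34(ω_r−ω_c),  ω_r=0, ω_c=1
ω_s = 1 − (34/12)(0−1) = 23/6
ω_s/ω_c = 23/6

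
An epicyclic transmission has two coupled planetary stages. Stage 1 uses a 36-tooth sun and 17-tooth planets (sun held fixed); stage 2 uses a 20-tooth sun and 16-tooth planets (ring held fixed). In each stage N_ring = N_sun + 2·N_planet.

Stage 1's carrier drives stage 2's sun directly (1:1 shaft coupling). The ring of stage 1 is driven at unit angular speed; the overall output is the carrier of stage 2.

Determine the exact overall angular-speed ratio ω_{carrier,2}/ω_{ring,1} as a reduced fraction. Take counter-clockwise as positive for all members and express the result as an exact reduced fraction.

Stage 1: N_ring = 36 + 2·17 = 70
Stage 1: 36(ω_s−ω_c) = −70(ω_r−ω_c),  ω_s=0, ω_r=1
Stage 1: 36(0−ω_c) = −70(1−ω_c)  ⇒  106ω_c = 70  ⇒  ω_c = 35/53
  ⇒ ω_c¹/ω_r¹ = 35/53
Stage 2: N_ring = 20 + 2·16 = 52
Stage 2: 20(ω_s−ω_c) = −52(ω_r−ω_c),  ω_r=0, ω_s=1
Stage 2: 20(1−ω_c) = −52(0−ω_c)  ⇒  72ω_c = 20  ⇒  ω_c = 5/18
  ⇒ ω_c²/ω_s² = 5/18
Coupling ω_s² = ω_c¹ ⇒ overall = 35/53 × 5/18 = 175/954

175/954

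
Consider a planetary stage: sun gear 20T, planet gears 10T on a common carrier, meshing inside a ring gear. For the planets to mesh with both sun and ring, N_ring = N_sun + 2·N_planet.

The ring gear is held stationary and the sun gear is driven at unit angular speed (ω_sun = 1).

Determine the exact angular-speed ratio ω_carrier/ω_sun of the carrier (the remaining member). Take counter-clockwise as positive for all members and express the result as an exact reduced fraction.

1/3

N_ring = 20 + 2·10 = 40
20(ω_s−ω_c) = −40(ω_r−ω_c),  ω_r=0, ω_s=1
20(1−ω_c) = −40(0−ω_c)  ⇒  60ω_c = 20  ⇒  ω_c = 1/3
ω_c/ω_s = 1/3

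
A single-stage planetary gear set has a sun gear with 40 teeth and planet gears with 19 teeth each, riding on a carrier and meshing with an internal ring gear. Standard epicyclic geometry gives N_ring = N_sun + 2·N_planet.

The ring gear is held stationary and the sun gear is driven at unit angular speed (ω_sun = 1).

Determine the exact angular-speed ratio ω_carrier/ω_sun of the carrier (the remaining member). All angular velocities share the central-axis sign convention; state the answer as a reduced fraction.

20/59

N_ring = 40 + 2·19 = 78
40(ω_s−ω_c) = −78(ω_r−ω_c),  ω_r=0, ω_s=1
40(1−ω_c) = −78(0−ω_c)  ⇒  118ω_c = 40  ⇒  ω_c = 20/59
ω_c/ω_s = 20/59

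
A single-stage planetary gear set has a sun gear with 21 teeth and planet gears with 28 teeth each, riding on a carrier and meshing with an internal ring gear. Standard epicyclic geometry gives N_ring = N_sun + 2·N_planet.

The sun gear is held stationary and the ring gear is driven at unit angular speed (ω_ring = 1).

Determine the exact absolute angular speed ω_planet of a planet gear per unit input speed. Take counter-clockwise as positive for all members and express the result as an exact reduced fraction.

N_ring = 21 + 2·28 = 77
21(ω_s−ω_c) = −77(ω_r−ω_c),  ω_s=0, ω_r=1
21(0−ω_c) = −77(1−ω_c)  ⇒  98ω_c = 77  ⇒  ω_c = 11/14
sun–planet: 21·(0−11/14) = −28·(ω_p−ω_c)  ⇒  ω_p−ω_c = −(21/28)·(-11/14) = 33/56
ω_p = 11/14 + 33/56 = 11/8

11/8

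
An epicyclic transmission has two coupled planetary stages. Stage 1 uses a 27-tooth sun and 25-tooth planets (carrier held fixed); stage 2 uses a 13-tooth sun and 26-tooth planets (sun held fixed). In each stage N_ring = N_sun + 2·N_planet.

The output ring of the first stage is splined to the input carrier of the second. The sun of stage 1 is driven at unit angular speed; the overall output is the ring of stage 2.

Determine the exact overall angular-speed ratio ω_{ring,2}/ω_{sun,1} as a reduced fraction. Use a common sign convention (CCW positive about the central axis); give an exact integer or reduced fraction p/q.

-162/385

Stage 1: N_ring = 27 + 2·25 = 77
Stage 1: 27(ω_s−ω_c) = −77(ω_r−ω_c),  ω_c=0, ω_s=1
Stage 1: ω_r = 0 − (27/77)(1−0) = -27/77
  ⇒ ω_r¹/ω_s¹ = -27/77
Stage 2: N_ring = 13 + 2·26 = 65
Stage 2: 13(ω_s−ω_c) = −65(ω_r−ω_c),  ω_s=0, ω_c=1
Stage 2: ω_r = 1 − (13/65)(0−1) = 6/5
  ⇒ ω_r²/ω_c² = 6/5
Coupling ω_c² = ω_r¹ ⇒ overall = -27/77 × 6/5 = -162/385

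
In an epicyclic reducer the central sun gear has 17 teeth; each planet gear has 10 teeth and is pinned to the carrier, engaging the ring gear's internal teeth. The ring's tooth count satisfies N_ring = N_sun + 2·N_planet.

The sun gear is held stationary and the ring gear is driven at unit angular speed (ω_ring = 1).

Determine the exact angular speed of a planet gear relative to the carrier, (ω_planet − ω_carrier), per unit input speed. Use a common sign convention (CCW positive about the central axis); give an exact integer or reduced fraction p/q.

629/540

N_ring = 17 + 2·10 = 37
17(ω_s−ω_c) = −37(ω_r−ω_c),  ω_s=0, ω_r=1
17(0−ω_c) = −37(1−ω_c)  ⇒  54ω_c = 37  ⇒  ω_c = 37/54
sun–planet: 17·(0−37/54) = −10·(ω_p−ω_c)  ⇒  ω_p−ω_c = −(17/10)·(-37/54) = 629/540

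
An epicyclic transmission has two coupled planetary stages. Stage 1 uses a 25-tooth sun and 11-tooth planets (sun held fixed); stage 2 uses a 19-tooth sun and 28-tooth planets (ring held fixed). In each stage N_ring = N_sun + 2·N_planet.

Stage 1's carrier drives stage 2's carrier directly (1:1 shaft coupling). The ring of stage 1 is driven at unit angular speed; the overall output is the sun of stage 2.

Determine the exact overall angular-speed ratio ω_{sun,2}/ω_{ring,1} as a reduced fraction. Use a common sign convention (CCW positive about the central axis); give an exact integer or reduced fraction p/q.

2209/684

Stage 1: N_ring = 25 + 2·11 = 47
Stage 1: 25(ω_s−ω_c) = −47(ω_r−ω_c),  ω_s=0, ω_r=1
Stage 1: 25(0−ω_c) = −47(1−ω_c)  ⇒  72ω_c = 47  ⇒  ω_c = 47/72
  ⇒ ω_c¹/ω_r¹ = 47/72
Stage 2: N_ring = 19 + 2·28 = 75
Stage 2: 19(ω_s−ω_c) = −75(ω_r−ω_c),  ω_r=0, ω_c=1
Stage 2: ω_s = 1 − (75/19)(0−1) = 94/19
  ⇒ ω_s²/ω_c² = 94/19
Coupling ω_c² = ω_c¹ ⇒ overall = 47/72 × 94/19 = 2209/684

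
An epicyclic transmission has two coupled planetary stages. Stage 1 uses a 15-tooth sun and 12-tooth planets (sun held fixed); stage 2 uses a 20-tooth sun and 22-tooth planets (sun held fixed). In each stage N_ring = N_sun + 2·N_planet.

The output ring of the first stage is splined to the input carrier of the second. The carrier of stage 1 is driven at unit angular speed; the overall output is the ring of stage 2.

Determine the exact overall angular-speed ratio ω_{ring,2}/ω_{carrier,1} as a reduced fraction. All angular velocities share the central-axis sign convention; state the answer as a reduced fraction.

189/104

Stage 1: N_ring = 15 + 2·12 = 39
Stage 1: 15(ω_s−ω_c) = −39(ω_r−ω_c),  ω_s=0, ω_c=1
Stage 1: ω_r = 1 − (15/39)(0−1) = 18/13
  ⇒ ω_r¹/ω_c¹ = 18/13
Stage 2: N_ring = 20 + 2·22 = 64
Stage 2: 20(ω_s−ω_c) = −64(ω_r−ω_c),  ω_s=0, ω_c=1
Stage 2: ω_r = 1 − (20/64)(0−1) = 21/16
  ⇒ ω_r²/ω_c² = 21/16
Coupling ω_c² = ω_r¹ ⇒ overall = 18/13 × 21/16 = 189/104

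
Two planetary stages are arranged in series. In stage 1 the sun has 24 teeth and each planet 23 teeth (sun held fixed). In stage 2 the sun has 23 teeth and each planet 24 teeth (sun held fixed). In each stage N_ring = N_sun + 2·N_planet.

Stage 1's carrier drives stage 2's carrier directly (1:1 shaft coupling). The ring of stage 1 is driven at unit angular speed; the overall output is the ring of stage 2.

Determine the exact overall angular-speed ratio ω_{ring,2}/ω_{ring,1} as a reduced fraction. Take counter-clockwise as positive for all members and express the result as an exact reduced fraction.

70/71

Stage 1: N_ring = 24 + 2·23 = 70
Stage 1: 24(ω_s−ω_c) = −70(ω_r−ω_c),  ω_s=0, ω_r=1
Stage 1: 24(0−ω_c) = −70(1−ω_c)  ⇒  94ω_c = 70  ⇒  ω_c = 35/47
  ⇒ ω_c¹/ω_r¹ = 35/47
Stage 2: N_ring = 23 + 2·24 = 71
Stage 2: 23(ω_s−ω_c) = −71(ω_r−ω_c),  ω_s=0, ω_c=1
Stage 2: ω_r = 1 − (23/71)(0−1) = 94/71
  ⇒ ω_r²/ω_c² = 94/71
Coupling ω_c² = ω_c¹ ⇒ overall = 35/47 × 94/71 = 70/71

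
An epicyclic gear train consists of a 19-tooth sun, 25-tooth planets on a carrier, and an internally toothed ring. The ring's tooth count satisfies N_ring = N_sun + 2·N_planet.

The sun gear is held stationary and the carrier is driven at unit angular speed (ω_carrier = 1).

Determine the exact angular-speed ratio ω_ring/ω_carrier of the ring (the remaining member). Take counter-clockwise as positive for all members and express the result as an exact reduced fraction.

88/69

N_ring = 19 + 2·25 = 69
19(ω_s−ω_c) = −69(ω_r−ω_c),  ω_s=0, ω_c=1
ω_r = 1 − (19/69)(0−1) = 88/69
ω_r/ω_c = 88/69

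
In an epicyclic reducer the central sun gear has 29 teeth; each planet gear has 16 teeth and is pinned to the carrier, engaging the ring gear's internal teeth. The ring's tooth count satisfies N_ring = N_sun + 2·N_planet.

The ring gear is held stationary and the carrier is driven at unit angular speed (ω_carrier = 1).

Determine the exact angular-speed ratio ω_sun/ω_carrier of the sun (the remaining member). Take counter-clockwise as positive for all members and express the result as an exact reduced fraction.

N_ring = 29 + 2·16 = 61
29(ω_s−ω_c) = −61(ω_r−ω_c),  ω_r=0, ω_c=1
ω_s = 1 − (61/29)(0−1) = 90/29
ω_s/ω_c = 90/29

90/29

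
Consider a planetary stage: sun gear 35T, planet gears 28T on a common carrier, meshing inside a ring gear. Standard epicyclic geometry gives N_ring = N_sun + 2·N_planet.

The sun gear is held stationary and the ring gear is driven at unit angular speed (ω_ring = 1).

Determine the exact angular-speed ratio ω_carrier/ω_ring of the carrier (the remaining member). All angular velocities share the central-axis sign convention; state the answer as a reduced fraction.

N_ring = 35 + 2·28 = 91
35(ω_s−ω_c) = −91(ω_r−ω_c),  ω_s=0, ω_r=1
35(0−ω_c) = −91(1−ω_c)  ⇒  126ω_c = 91  ⇒  ω_c = 13/18
ω_c/ω_r = 13/18

13/18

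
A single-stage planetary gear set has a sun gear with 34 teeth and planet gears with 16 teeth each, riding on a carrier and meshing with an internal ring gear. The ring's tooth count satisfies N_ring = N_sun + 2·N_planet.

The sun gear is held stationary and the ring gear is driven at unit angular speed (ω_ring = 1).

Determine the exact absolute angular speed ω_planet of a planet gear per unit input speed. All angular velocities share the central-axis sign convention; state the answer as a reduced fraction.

N_ring = 34 + 2·16 = 66
34(ω_s−ω_c) = −66(ω_r−ω_c),  ω_s=0, ω_r=1
34(0−ω_c) = −66(1−ω_c)  ⇒  100ω_c = 66  ⇒  ω_c = 33/50
sun–planet: 34·(0−33/50) = −16·(ω_p−ω_c)  ⇒  ω_p−ω_c = −(34/16)·(-33/50) = 561/400
ω_p = 33/50 + 561/400 = 33/16

33/16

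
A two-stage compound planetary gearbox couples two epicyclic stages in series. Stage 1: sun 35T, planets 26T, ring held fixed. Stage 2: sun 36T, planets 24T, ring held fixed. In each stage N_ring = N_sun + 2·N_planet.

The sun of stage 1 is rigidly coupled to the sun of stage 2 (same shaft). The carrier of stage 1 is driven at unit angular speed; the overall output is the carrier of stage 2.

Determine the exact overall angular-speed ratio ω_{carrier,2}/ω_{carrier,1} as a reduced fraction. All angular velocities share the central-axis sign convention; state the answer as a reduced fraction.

Stage 1: N_ring = 35 + 2·26 = 87
Stage 1: 35(ω_s−ω_c) = −87(ω_r−ω_c),  ω_r=0, ω_c=1
Stage 1: ω_s = 1 − (87/35)(0−1) = 122/35
  ⇒ ω_s¹/ω_c¹ = 122/35
Stage 2: N_ring = 36 + 2·24 = 84
Stage 2: 36(ω_s−ω_c) = −84(ω_r−ω_c),  ω_r=0, ω_s=1
Stage 2: 36(1−ω_c) = −84(0−ω_c)  ⇒  120ω_c = 36  ⇒  ω_c = 3/10
  ⇒ ω_c²/ω_s² = 3/10
Coupling ω_s² = ω_s¹ ⇒ overall = 122/35 × 3/10 = 183/175

183/175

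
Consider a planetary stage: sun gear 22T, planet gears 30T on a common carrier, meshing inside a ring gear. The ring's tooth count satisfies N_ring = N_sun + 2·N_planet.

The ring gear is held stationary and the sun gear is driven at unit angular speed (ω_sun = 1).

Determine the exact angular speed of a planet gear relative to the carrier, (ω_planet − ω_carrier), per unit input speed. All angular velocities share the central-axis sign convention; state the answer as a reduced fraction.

-451/780

N_ring = 22 + 2·30 = 82
22(ω_s−ω_c) = −82(ω_r−ω_c),  ω_r=0, ω_s=1
22(1−ω_c) = −82(0−ω_c)  ⇒  104ω_c = 22  ⇒  ω_c = 11/52
sun–planet: 22·(1−11/52) = −30·(ω_p−ω_c)  ⇒  ω_p−ω_c = −(22/30)·(41/52) = -451/780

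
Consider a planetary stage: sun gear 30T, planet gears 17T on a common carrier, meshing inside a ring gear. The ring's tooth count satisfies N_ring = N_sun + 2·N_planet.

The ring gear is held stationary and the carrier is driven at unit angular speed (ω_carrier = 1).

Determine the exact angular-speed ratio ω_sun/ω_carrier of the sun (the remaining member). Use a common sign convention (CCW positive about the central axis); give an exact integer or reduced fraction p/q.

N_ring = 30 + 2·17 = 64
30(ω_s−ω_c) = −64(ω_r−ω_c),  ω_r=0, ω_c=1
ω_s = 1 − (64/30)(0−1) = 47/15
ω_s/ω_c = 47/15

47/15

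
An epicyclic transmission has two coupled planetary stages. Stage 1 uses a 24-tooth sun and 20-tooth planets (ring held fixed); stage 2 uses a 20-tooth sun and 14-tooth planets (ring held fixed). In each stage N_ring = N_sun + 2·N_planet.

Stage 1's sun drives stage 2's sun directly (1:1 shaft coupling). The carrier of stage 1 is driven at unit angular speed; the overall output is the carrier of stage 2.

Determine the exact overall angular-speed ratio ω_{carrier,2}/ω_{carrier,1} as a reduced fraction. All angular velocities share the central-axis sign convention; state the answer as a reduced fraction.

Stage 1: N_ring = 24 + 2·20 = 64
Stage 1: 24(ω_s−ω_c) = −64(ω_r−ω_c),  ω_r=0, ω_c=1
Stage 1: ω_s = 1 − (64/24)(0−1) = 11/3
  ⇒ ω_s¹/ω_c¹ = 11/3
Stage 2: N_ring = 20 + 2·14 = 48
Stage 2: 20(ω_s−ω_c) = −48(ω_r−ω_c),  ω_r=0, ω_s=1
Stage 2: 20(1−ω_c) = −48(0−ω_c)  ⇒  68ω_c = 20  ⇒  ω_c = 5/17
  ⇒ ω_c²/ω_s² = 5/17
Coupling ω_s² = ω_s¹ ⇒ overall = 11/3 × 5/17 = 55/51

55/51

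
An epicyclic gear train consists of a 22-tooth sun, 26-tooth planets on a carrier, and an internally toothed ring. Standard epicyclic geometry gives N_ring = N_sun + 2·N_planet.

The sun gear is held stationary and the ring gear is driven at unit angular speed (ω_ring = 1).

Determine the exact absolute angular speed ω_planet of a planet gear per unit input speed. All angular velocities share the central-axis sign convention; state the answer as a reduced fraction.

37/26

N_ring = 22 + 2·26 = 74
22(ω_s−ω_c) = −74(ω_r−ω_c),  ω_s=0, ω_r=1
22(0−ω_c) = −74(1−ω_c)  ⇒  96ω_c = 74  ⇒  ω_c = 37/48
sun–planet: 22·(0−37/48) = −26·(ω_p−ω_c)  ⇒  ω_p−ω_c = −(22/26)·(-37/48) = 407/624
ω_p = 37/48 + 407/624 = 37/26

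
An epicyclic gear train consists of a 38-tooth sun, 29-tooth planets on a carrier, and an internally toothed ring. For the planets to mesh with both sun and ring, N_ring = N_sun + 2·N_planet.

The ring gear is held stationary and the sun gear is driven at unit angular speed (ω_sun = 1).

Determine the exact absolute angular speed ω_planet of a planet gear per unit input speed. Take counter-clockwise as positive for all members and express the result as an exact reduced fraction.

-19/29

N_ring = 38 + 2·29 = 96
38(ω_s−ω_c) = −96(ω_r−ω_c),  ω_r=0, ω_s=1
38(1−ω_c) = −96(0−ω_c)  ⇒  134ω_c = 38  ⇒  ω_c = 19/67
sun–planet: 38·(1−19/67) = −29·(ω_p−ω_c)  ⇒  ω_p−ω_c = −(38/29)·(48/67) = -1824/1943
ω_p = 19/67 − 1824/1943 = -19/29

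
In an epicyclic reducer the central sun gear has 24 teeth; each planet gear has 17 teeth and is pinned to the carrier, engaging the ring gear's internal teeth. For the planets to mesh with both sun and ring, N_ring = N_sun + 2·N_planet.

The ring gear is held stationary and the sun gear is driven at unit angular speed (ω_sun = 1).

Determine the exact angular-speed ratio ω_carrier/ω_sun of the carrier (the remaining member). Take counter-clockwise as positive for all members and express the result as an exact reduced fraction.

12/41

N_ring = 24 + 2·17 = 58
24(ω_s−ω_c) = −58(ω_r−ω_c),  ω_r=0, ω_s=1
24(1−ω_c) = −58(0−ω_c)  ⇒  82ω_c = 24  ⇒  ω_c = 12/41
ω_c/ω_s = 12/41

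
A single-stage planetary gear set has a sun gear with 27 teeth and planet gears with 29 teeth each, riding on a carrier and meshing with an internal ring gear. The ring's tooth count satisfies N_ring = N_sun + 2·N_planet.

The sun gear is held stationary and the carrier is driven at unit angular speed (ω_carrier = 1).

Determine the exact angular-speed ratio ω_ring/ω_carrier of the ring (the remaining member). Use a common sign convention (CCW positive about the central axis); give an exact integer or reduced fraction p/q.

N_ring = 27 + 2·29 = 85
27(ω_s−ω_c) = −85(ω_r−ω_c),  ω_s=0, ω_c=1
ω_r = 1 − (27/85)(0−1) = 112/85
ω_r/ω_c = 112/85

112/85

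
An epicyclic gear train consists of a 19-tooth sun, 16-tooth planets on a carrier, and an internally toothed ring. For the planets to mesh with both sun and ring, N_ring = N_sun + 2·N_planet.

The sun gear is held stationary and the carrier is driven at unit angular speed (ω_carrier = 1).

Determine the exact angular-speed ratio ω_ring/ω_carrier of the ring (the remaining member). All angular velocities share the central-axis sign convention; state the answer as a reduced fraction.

70/51

N_ring = 19 + 2·16 = 51
19(ω_s−ω_c) = −51(ω_r−ω_c),  ω_s=0, ω_c=1
ω_r = 1 − (19/51)(0−1) = 70/51
ω_r/ω_c = 70/51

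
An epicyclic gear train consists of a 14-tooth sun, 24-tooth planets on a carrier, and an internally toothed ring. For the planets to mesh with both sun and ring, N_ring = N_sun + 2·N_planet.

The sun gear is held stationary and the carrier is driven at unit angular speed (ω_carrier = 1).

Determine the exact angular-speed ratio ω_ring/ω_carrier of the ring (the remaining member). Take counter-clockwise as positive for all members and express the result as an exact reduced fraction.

38/31

N_ring = 14 + 2·24 = 62
14(ω_s−ω_c) = −62(ω_r−ω_c),  ω_s=0, ω_c=1
ω_r = 1 − (14/62)(0−1) = 38/31
ω_r/ω_c = 38/31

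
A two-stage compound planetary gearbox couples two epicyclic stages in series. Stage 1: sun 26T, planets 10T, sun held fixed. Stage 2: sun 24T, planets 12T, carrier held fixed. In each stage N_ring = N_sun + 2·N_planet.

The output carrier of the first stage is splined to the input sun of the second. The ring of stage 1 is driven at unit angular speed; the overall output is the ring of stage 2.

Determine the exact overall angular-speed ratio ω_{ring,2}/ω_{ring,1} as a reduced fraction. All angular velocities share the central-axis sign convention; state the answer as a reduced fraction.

-23/72

Stage 1: N_ring = 26 + 2·10 = 46
Stage 1: 26(ω_s−ω_c) = −46(ω_r−ω_c),  ω_s=0, ω_r=1
Stage 1: 26(0−ω_c) = −46(1−ω_c)  ⇒  72ω_c = 46  ⇒  ω_c = 23/36
  ⇒ ω_c¹/ω_r¹ = 23/36
Stage 2: N_ring = 24 + 2·12 = 48
Stage 2: 24(ω_s−ω_c) = −48(ω_r−ω_c),  ω_c=0, ω_s=1
Stage 2: ω_r = 0 − (24/48)(1−0) = -1/2
  ⇒ ω_r²/ω_s² = -1/2
Coupling ω_s² = ω_c¹ ⇒ overall = 23/36 × -1/2 = -23/72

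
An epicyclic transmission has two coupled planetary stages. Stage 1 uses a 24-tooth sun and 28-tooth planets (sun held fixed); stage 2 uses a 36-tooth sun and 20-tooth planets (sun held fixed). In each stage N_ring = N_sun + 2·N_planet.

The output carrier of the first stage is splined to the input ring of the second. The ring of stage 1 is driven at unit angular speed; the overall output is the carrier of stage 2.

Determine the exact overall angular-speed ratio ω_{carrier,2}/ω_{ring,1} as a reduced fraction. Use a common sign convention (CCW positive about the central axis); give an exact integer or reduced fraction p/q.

Stage 1: N_ring = 24 + 2·28 = 80
Stage 1: 24(ω_s−ω_c) = −80(ω_r−ω_c),  ω_s=0, ω_r=1
Stage 1: 24(0−ω_c) = −80(1−ω_c)  ⇒  104ω_c = 80  ⇒  ω_c = 10/13
  ⇒ ω_c¹/ω_r¹ = 10/13
Stage 2: N_ring = 36 + 2·20 = 76
Stage 2: 36(ω_s−ω_c) = −76(ω_r−ω_c),  ω_s=0, ω_r=1
Stage 2: 36(0−ω_c) = −76(1−ω_c)  ⇒  112ω_c = 76  ⇒  ω_c = 19/28
  ⇒ ω_c²/ω_r² = 19/28
Coupling ω_r² = ω_c¹ ⇒ overall = 10/13 × 19/28 = 95/182

95/182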